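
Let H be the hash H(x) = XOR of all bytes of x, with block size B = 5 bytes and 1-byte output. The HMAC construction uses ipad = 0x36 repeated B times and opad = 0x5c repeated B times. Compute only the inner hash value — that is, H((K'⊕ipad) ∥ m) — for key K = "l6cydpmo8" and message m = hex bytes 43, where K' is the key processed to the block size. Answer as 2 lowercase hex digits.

1b

Key "l6cydpmo8" = 6c 36 63 79 64 70 6d 6f 38 is 9 bytes > B = 5, so hash it first: H(key) = 6e, then zero-pad to 5 bytes: K' = 6e 00 00 00 00.
K' ⊕ ipad = 58 36 36 36 36.
Inner input = 58 36 36 36 36 ∥ 43.
Inner hash: XOR 58⊕36⊕36⊕36⊕36⊕43 = 1b.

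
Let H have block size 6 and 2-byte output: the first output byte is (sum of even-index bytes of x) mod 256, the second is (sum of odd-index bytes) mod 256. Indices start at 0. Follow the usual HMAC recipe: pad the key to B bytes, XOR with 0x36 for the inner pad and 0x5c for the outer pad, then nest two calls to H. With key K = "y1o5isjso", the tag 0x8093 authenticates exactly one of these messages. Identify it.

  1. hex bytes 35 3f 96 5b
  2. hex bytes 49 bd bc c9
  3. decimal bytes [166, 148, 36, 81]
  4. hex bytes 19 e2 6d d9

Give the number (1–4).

Key "y1o5isjso" = 79 31 6f 35 69 73 6a 73 6f is 9 bytes > B = 6, so hash it first: H(key) = 2a 4c, then zero-pad to 6 bytes: K' = 2a 4c 00 00 00 00.
K' ⊕ ipad = 1c 7a 36 36 36 36; K' ⊕ opad = 76 10 5c 5c 5c 5c.
m1: inner = H(1c 7a 36 36 36 36 35 3f 96 5b) = 53 80; tag = H(76 10 5c 5c 5c 5c 53 80) = 8148
m2: inner = H(1c 7a 36 36 36 36 49 bd bc c9) = 8d 6c; tag = H(76 10 5c 5c 5c 5c 8d 6c) = bb34
m3: inner = H(1c 7a 36 36 36 36 a6 94 24 51) = 52 cb; tag = H(76 10 5c 5c 5c 5c 52 cb) = 8093 ← matches
m4: inner = H(1c 7a 36 36 36 36 19 e2 6d d9) = 0e a1; tag = H(76 10 5c 5c 5c 5c 0e a1) = 3c69

3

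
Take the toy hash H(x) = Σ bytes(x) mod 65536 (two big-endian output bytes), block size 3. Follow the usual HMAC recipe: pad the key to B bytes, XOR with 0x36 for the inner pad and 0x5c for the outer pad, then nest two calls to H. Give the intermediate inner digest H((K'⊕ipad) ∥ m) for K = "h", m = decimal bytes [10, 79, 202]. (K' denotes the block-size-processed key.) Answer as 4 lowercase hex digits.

Key "h" = 68 is 1 byte ≤ B = 3; zero-pad to 3 bytes: K' = 68 00 00.
K' ⊕ ipad = 5e 36 36.
Inner input = 5e 36 36 ∥ 0a 4f ca.
Inner hash: sum = 94+54+54+10+79+202 = 493 → 01 ed.

01ed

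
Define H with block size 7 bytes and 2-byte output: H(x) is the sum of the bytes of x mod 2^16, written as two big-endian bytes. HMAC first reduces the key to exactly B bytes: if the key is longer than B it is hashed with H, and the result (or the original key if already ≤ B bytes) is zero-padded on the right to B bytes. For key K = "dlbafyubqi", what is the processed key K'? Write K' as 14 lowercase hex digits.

|K| = 10 > B = 7, so first hash the key.
H(K): sum = 100+108+98+97+102+121+117+98+113+105 = 1059 → 04 23.
Zero-pad H(K) = 04 23 to 7 bytes: K' = 04 23 00 00 00 00 00.

04230000000000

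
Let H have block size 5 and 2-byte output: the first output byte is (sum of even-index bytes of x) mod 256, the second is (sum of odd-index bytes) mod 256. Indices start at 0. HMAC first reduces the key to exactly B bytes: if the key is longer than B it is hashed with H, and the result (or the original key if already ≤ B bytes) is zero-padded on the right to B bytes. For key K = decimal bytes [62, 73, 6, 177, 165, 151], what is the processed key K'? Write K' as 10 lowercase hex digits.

e991000000

|K| = 6 > B = 5, so first hash the key.
H(K): even-index sum = 233 mod 256 = 233; odd-index sum = 401 mod 256 = 145 → e9 91.
Zero-pad H(K) = e9 91 to 5 bytes: K' = e9 91 00 00 00.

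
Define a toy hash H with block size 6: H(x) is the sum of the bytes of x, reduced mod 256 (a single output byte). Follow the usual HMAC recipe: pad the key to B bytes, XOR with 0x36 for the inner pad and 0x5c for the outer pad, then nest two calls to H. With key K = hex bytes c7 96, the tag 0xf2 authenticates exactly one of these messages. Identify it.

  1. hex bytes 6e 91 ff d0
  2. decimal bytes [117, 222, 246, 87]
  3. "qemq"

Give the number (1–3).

Key hex bytes c7 96 is 2 bytes ≤ B = 6; zero-pad to 6 bytes: K' = c7 96 00 00 00 00.
K' ⊕ ipad = f1 a0 36 36 36 36; K' ⊕ opad = 9b ca 5c 5c 5c 5c.
m1: inner = H(f1 a0 36 36 36 36 6e 91 ff d0) = 37; tag = H(9b ca 5c 5c 5c 5c 37) = 0c
m2: inner = H(f1 a0 36 36 36 36 75 de f6 57) = 09; tag = H(9b ca 5c 5c 5c 5c 09) = de
m3: inner = H(f1 a0 36 36 36 36 71 65 6d 71) = 1d; tag = H(9b ca 5c 5c 5c 5c 1d) = f2 ← matches

3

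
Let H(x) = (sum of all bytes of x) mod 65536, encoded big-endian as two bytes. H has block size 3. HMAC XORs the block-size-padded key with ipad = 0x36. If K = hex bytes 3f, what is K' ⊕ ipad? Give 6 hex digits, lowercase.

093636

Key hex bytes 3f is 1 byte ≤ B = 3; zero-pad to 3 bytes: K' = 3f 00 00.
XOR each byte with 0x36: 3f⊕36=09, 00⊕36=36, 00⊕36=36.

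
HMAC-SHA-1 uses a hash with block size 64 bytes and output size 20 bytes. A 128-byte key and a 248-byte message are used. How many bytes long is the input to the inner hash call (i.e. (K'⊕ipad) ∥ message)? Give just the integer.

Key is 128 > 64 bytes, so it is hashed to 20 bytes then zero-padded to 64: |K'| = 64.
Inner input = (K'⊕ipad) ∥ m → 64 + 248 = 312 bytes.

312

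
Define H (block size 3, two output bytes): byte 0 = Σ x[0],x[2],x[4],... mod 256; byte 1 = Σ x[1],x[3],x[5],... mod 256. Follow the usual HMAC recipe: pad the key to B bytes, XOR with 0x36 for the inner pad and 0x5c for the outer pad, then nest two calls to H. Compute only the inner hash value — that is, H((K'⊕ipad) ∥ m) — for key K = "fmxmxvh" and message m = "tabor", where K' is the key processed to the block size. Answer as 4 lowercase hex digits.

8eae

Key "fmxmxvh" = 66 6d 78 6d 78 76 68 is 7 bytes > B = 3, so hash it first: H(key) = be 50, then zero-pad to 3 bytes: K' = be 50 00.
K' ⊕ ipad = 88 66 36.
Inner input = 88 66 36 ∥ 74 61 62 6f 72.
Inner hash: even-index sum = 398 mod 256 = 142; odd-index sum = 430 mod 256 = 174 → 8e ae.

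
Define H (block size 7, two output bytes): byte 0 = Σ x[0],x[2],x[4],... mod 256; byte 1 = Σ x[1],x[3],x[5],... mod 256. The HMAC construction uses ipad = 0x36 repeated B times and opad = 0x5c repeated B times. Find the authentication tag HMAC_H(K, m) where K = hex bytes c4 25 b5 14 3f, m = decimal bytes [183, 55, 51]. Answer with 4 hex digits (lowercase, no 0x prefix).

Key hex bytes c4 25 b5 14 3f is 5 bytes ≤ B = 7; zero-pad to 7 bytes: K' = c4 25 b5 14 3f 00 00.
K' ⊕ ipad = f2 13 83 22 09 36 36.  K' ⊕ opad = 98 79 e9 48 63 5c 5c.
Inner input = (K'⊕ipad) ∥ m = f2 13 83 22 09 36 36 ∥ b7 37 33.
Inner hash: even-index sum = 491 mod 256 = 235; odd-index sum = 341 mod 256 = 85 → eb 55.
Outer input = (K'⊕opad) ∥ inner = 98 79 e9 48 63 5c 5c ∥ eb 55.
Outer hash (tag): even-index sum = 661 mod 256 = 149; odd-index sum = 520 mod 256 = 8 → 95 08.

9508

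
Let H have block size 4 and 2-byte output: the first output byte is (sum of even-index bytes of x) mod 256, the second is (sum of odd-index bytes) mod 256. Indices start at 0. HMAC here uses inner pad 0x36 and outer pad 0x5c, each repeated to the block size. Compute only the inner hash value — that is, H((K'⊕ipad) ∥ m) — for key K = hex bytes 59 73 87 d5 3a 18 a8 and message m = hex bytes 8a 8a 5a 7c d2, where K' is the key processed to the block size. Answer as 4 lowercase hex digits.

Key hex bytes 59 73 87 d5 3a 18 a8 is 7 bytes > B = 4, so hash it first: H(key) = c2 60, then zero-pad to 4 bytes: K' = c2 60 00 00.
K' ⊕ ipad = f4 56 36 36.
Inner input = f4 56 36 36 ∥ 8a 8a 5a 7c d2.
Inner hash: even-index sum = 736 mod 256 = 224; odd-index sum = 402 mod 256 = 146 → e0 92.

e092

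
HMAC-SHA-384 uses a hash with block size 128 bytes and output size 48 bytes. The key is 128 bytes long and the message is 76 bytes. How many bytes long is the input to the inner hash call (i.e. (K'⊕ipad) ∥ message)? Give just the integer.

204

Key is 128 ≤ 128 bytes, zero-padded: |K'| = 128.
Inner input = (K'⊕ipad) ∥ m → 128 + 76 = 204 bytes.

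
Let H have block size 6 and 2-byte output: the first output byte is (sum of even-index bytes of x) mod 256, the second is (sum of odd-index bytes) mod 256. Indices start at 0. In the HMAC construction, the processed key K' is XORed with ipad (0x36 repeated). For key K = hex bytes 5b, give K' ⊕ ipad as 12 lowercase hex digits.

Key hex bytes 5b is 1 byte ≤ B = 6; zero-pad to 6 bytes: K' = 5b 00 00 00 00 00.
XOR each byte with 0x36: 5b⊕36=6d, 00⊕36=36, 00⊕36=36, 00⊕36=36, 00⊕36=36, 00⊕36=36.

6d3636363636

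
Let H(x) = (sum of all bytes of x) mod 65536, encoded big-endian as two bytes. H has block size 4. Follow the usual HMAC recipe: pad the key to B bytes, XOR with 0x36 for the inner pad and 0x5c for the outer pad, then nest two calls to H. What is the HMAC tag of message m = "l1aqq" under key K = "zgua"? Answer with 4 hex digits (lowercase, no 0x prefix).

00e1

Key "zgua" = 7a 67 75 61 is exactly B = 4 bytes: K' = 7a 67 75 61.
K' ⊕ ipad = 4c 51 43 57.  K' ⊕ opad = 26 3b 29 3d.
Inner input = (K'⊕ipad) ∥ m = 4c 51 43 57 ∥ 6c 31 61 71 71.
Inner hash: sum = 76+81+67+87+108+49+97+113+113 = 791 → 03 17.
Outer input = (K'⊕opad) ∥ inner = 26 3b 29 3d ∥ 03 17.
Outer hash (tag): sum = 38+59+41+61+3+23 = 225 → 00 e1.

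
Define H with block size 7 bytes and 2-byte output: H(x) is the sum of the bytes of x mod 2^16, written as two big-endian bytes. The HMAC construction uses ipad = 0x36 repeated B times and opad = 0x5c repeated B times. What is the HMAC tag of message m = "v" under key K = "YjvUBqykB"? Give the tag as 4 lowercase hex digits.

0272

Key "YjvUBqykB" = 59 6a 76 55 42 71 79 6b 42 is 9 bytes > B = 7, so hash it first: H(key) = 03 67, then zero-pad to 7 bytes: K' = 03 67 00 00 00 00 00.
K' ⊕ ipad = 35 51 36 36 36 36 36.  K' ⊕ opad = 5f 3b 5c 5c 5c 5c 5c.
Inner input = (K'⊕ipad) ∥ m = 35 51 36 36 36 36 36 ∥ 76.
Inner hash: sum = 53+81+54+54+54+54+54+118 = 522 → 02 0a.
Outer input = (K'⊕opad) ∥ inner = 5f 3b 5c 5c 5c 5c 5c ∥ 02 0a.
Outer hash (tag): sum = 95+59+92+92+92+92+92+2+10 = 626 → 02 72.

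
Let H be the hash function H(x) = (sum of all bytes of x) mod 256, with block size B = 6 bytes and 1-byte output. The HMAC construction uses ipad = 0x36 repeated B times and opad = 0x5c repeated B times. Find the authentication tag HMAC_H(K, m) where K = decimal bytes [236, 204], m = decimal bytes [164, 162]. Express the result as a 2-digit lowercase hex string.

Key decimal bytes [236, 204] = ec cc is 2 bytes ≤ B = 6; zero-pad to 6 bytes: K' = ec cc 00 00 00 00.
K' ⊕ ipad = da fa 36 36 36 36.  K' ⊕ opad = b0 90 5c 5c 5c 5c.
Inner input = (K'⊕ipad) ∥ m = da fa 36 36 36 36 ∥ a4 a2.
Inner hash: sum = 218+250+54+54+54+54+164+162 = 1010; mod 256 = 242 → f2.
Outer input = (K'⊕opad) ∥ inner = b0 90 5c 5c 5c 5c ∥ f2.
Outer hash (tag): sum = 176+144+92+92+92+92+242 = 930; mod 256 = 162 → a2.

a2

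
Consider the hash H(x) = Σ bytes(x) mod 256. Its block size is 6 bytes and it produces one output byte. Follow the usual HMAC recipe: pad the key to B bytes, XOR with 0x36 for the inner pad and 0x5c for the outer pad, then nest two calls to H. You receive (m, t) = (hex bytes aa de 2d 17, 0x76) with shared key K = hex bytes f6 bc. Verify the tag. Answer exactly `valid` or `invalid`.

Key hex bytes f6 bc is 2 bytes ≤ B = 6; zero-pad to 6 bytes: K' = f6 bc 00 00 00 00.
K' ⊕ ipad = c0 8a 36 36 36 36; K' ⊕ opad = aa e0 5c 5c 5c 5c.
Inner hash: sum = 192+138+54+54+54+54+170+222+45+23 = 1006; mod 256 = 238 → ee.
Outer hash (recomputed tag): sum = 170+224+92+92+92+92+238 = 1000; mod 256 = 232 → e8.
Recomputed tag = e8; claimed = 76 → mismatch.

invalid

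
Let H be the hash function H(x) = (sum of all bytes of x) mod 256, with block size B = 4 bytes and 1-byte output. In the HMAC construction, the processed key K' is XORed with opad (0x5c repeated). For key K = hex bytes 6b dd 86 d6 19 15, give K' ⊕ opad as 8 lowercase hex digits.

Key hex bytes 6b dd 86 d6 19 15 is 6 bytes > B = 4, so hash it first: H(key) = d2, then zero-pad to 4 bytes: K' = d2 00 00 00.
XOR each byte with 0x5c: d2⊕5c=8e, 00⊕5c=5c, 00⊕5c=5c, 00⊕5c=5c.

8e5c5c5c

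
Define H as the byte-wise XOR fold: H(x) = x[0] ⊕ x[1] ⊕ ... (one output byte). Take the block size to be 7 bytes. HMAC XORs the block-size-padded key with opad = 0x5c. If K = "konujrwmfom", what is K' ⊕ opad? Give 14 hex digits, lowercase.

255c5c5c5c5c5c

Key "konujrwmfom" = 6b 6f 6e 75 6a 72 77 6d 66 6f 6d is 11 bytes > B = 7, so hash it first: H(key) = 79, then zero-pad to 7 bytes: K' = 79 00 00 00 00 00 00.
XOR each byte with 0x5c: 79⊕5c=25, 00⊕5c=5c, 00⊕5c=5c, 00⊕5c=5c, 00⊕5c=5c, 00⊕5c=5c, 00⊕5c=5c.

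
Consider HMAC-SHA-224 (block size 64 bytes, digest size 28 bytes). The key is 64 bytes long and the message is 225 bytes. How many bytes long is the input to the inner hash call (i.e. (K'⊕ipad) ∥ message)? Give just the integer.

Key is 64 ≤ 64 bytes, zero-padded: |K'| = 64.
Inner input = (K'⊕ipad) ∥ m → 64 + 225 = 289 bytes.

289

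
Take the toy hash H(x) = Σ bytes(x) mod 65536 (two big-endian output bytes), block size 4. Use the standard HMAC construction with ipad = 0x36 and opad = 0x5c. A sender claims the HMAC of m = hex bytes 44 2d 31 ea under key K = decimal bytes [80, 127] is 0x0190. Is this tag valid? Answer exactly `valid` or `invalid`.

Key decimal bytes [80, 127] = 50 7f is 2 bytes ≤ B = 4; zero-pad to 4 bytes: K' = 50 7f 00 00.
K' ⊕ ipad = 66 49 36 36; K' ⊕ opad = 0c 23 5c 5c.
Inner hash: sum = 102+73+54+54+68+45+49+234 = 679 → 02 a7.
Outer hash (recomputed tag): sum = 12+35+92+92+2+167 = 400 → 01 90.
Recomputed tag = 0190; claimed = 0190 → match.

valid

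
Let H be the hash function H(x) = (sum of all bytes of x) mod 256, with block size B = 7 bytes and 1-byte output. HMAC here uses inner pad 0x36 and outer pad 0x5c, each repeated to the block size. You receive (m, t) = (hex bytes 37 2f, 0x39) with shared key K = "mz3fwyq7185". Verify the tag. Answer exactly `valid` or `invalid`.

Key "mz3fwyq7185" = 6d 7a 33 66 77 79 71 37 31 38 35 is 11 bytes > B = 7, so hash it first: H(key) = b6, then zero-pad to 7 bytes: K' = b6 00 00 00 00 00 00.
K' ⊕ ipad = 80 36 36 36 36 36 36; K' ⊕ opad = ea 5c 5c 5c 5c 5c 5c.
Inner hash: sum = 128+54+54+54+54+54+54+55+47 = 554; mod 256 = 42 → 2a.
Outer hash (recomputed tag): sum = 234+92+92+92+92+92+92+42 = 828; mod 256 = 60 → 3c.
Recomputed tag = 3c; claimed = 39 → mismatch.

invalid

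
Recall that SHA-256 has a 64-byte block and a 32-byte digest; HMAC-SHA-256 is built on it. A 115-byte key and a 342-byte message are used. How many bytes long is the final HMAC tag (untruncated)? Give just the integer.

32

The tag is one SHA-256 digest: 32 bytes.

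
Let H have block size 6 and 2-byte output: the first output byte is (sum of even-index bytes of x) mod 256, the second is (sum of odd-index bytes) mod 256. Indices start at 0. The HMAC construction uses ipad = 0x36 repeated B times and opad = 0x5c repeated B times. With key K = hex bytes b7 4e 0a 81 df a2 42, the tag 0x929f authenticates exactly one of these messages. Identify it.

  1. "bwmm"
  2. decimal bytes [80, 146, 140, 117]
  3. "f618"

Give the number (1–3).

2

Key hex bytes b7 4e 0a 81 df a2 42 is 7 bytes > B = 6, so hash it first: H(key) = e2 71, then zero-pad to 6 bytes: K' = e2 71 00 00 00 00.
K' ⊕ ipad = d4 47 36 36 36 36; K' ⊕ opad = be 2d 5c 5c 5c 5c.
m1: inner = H(d4 47 36 36 36 36 62 77 6d 6d) = 0f 97; tag = H(be 2d 5c 5c 5c 5c 0f 97) = 857c
m2: inner = H(d4 47 36 36 36 36 50 92 8c 75) = 1c ba; tag = H(be 2d 5c 5c 5c 5c 1c ba) = 929f ← matches
m3: inner = H(d4 47 36 36 36 36 66 36 31 38) = d7 21; tag = H(be 2d 5c 5c 5c 5c d7 21) = 4d06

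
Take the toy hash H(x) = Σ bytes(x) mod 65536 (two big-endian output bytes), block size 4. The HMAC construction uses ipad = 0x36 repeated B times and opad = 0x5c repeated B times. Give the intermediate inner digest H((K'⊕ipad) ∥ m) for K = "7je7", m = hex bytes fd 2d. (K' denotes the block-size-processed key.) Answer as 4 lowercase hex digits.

Key "7je7" = 37 6a 65 37 is exactly B = 4 bytes: K' = 37 6a 65 37.
K' ⊕ ipad = 01 5c 53 01.
Inner input = 01 5c 53 01 ∥ fd 2d.
Inner hash: sum = 1+92+83+1+253+45 = 475 → 01 db.

01db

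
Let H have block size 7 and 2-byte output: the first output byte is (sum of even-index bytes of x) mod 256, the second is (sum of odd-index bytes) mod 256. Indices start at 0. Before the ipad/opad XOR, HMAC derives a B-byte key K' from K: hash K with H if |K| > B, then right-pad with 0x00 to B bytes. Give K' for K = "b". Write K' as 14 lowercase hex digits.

Key "b" = 62 is 1 byte ≤ B = 7; zero-pad to 7 bytes: K' = 62 00 00 00 00 00 00.

62000000000000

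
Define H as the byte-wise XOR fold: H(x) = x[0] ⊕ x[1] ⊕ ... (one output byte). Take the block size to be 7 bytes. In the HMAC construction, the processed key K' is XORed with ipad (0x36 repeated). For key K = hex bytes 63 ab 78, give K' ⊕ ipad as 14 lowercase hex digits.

Key hex bytes 63 ab 78 is 3 bytes ≤ B = 7; zero-pad to 7 bytes: K' = 63 ab 78 00 00 00 00.
XOR each byte with 0x36: 63⊕36=55, ab⊕36=9d, 78⊕36=4e, 00⊕36=36, 00⊕36=36, 00⊕36=36, 00⊕36=36.

559d4e36363636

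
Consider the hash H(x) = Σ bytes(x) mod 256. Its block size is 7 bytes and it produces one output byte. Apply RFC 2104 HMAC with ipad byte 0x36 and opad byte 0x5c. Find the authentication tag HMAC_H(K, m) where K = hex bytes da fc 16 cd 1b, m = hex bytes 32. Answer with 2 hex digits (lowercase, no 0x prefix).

Key hex bytes da fc 16 cd 1b is 5 bytes ≤ B = 7; zero-pad to 7 bytes: K' = da fc 16 cd 1b 00 00.
K' ⊕ ipad = ec ca 20 fb 2d 36 36.  K' ⊕ opad = 86 a0 4a 91 47 5c 5c.
Inner input = (K'⊕ipad) ∥ m = ec ca 20 fb 2d 36 36 ∥ 32.
Inner hash: sum = 236+202+32+251+45+54+54+50 = 924; mod 256 = 156 → 9c.
Outer input = (K'⊕opad) ∥ inner = 86 a0 4a 91 47 5c 5c ∥ 9c.
Outer hash (tag): sum = 134+160+74+145+71+92+92+156 = 924; mod 256 = 156 → 9c.

9c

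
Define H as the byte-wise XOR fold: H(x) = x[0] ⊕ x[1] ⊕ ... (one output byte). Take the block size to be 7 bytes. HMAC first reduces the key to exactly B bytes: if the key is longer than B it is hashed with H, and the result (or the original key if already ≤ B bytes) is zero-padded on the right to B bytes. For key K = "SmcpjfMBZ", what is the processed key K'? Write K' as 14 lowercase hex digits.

74000000000000

|K| = 9 > B = 7, so first hash the key.
H(K): XOR 53⊕6d⊕63⊕70⊕6a⊕66⊕4d⊕42⊕5a = 74.
Zero-pad H(K) = 74 to 7 bytes: K' = 74 00 00 00 00 00 00.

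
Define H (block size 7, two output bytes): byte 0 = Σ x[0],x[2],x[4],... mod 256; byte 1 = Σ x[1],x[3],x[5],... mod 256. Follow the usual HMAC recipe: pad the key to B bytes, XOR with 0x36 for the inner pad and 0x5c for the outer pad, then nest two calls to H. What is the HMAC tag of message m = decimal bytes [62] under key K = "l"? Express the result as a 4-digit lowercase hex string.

2410

Key "l" = 6c is 1 byte ≤ B = 7; zero-pad to 7 bytes: K' = 6c 00 00 00 00 00 00.
K' ⊕ ipad = 5a 36 36 36 36 36 36.  K' ⊕ opad = 30 5c 5c 5c 5c 5c 5c.
Inner input = (K'⊕ipad) ∥ m = 5a 36 36 36 36 36 36 ∥ 3e.
Inner hash: even-index sum = 252 mod 256 = 252; odd-index sum = 224 mod 256 = 224 → fc e0.
Outer input = (K'⊕opad) ∥ inner = 30 5c 5c 5c 5c 5c 5c ∥ fc e0.
Outer hash (tag): even-index sum = 548 mod 256 = 36; odd-index sum = 528 mod 256 = 16 → 24 10.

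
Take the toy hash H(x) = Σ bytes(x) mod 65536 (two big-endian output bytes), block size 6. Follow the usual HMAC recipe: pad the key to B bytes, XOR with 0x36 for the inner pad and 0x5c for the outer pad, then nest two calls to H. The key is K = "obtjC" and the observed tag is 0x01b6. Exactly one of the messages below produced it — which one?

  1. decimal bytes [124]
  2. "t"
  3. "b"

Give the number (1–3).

Key "obtjC" = 6f 62 74 6a 43 is 5 bytes ≤ B = 6; zero-pad to 6 bytes: K' = 6f 62 74 6a 43 00.
K' ⊕ ipad = 59 54 42 5c 75 36; K' ⊕ opad = 33 3e 28 36 1f 5c.
m1: inner = H(59 54 42 5c 75 36 7c) = 02 72; tag = H(33 3e 28 36 1f 5c 02 72) = 01be
m2: inner = H(59 54 42 5c 75 36 74) = 02 6a; tag = H(33 3e 28 36 1f 5c 02 6a) = 01b6 ← matches
m3: inner = H(59 54 42 5c 75 36 62) = 02 58; tag = H(33 3e 28 36 1f 5c 02 58) = 01a4

2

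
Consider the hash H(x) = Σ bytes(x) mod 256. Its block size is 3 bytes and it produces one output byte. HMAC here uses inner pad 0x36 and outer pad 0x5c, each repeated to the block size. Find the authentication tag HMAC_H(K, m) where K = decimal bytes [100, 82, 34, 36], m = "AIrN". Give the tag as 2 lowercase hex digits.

Key decimal bytes [100, 82, 34, 36] = 64 52 22 24 is 4 bytes > B = 3, so hash it first: H(key) = fc, then zero-pad to 3 bytes: K' = fc 00 00.
K' ⊕ ipad = ca 36 36.  K' ⊕ opad = a0 5c 5c.
Inner input = (K'⊕ipad) ∥ m = ca 36 36 ∥ 41 49 72 4e.
Inner hash: sum = 202+54+54+65+73+114+78 = 640; mod 256 = 128 → 80.
Outer input = (K'⊕opad) ∥ inner = a0 5c 5c ∥ 80.
Outer hash (tag): sum = 160+92+92+128 = 472; mod 256 = 216 → d8.

d8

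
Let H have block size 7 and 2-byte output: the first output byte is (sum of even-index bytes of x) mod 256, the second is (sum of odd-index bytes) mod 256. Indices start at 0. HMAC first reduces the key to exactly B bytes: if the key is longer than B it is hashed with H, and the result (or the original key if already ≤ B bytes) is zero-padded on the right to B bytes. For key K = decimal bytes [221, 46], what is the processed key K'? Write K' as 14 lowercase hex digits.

dd2e0000000000

Key decimal bytes [221, 46] = dd 2e is 2 bytes ≤ B = 7; zero-pad to 7 bytes: K' = dd 2e 00 00 00 00 00.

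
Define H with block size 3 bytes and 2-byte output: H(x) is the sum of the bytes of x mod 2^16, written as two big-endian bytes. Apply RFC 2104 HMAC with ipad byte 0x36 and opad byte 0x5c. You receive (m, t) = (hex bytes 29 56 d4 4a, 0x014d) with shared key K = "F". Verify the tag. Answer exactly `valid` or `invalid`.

Key "F" = 46 is 1 byte ≤ B = 3; zero-pad to 3 bytes: K' = 46 00 00.
K' ⊕ ipad = 70 36 36; K' ⊕ opad = 1a 5c 5c.
Inner hash: sum = 112+54+54+41+86+212+74 = 633 → 02 79.
Outer hash (recomputed tag): sum = 26+92+92+2+121 = 333 → 01 4d.
Recomputed tag = 014d; claimed = 014d → match.

valid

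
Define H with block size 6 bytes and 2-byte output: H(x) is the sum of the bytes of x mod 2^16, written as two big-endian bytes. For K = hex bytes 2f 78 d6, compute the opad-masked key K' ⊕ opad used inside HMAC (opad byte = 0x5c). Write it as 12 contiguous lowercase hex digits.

73248a5c5c5c

Key hex bytes 2f 78 d6 is 3 bytes ≤ B = 6; zero-pad to 6 bytes: K' = 2f 78 d6 00 00 00.
XOR each byte with 0x5c: 2f⊕5c=73, 78⊕5c=24, d6⊕5c=8a, 00⊕5c=5c, 00⊕5c=5c, 00⊕5c=5c.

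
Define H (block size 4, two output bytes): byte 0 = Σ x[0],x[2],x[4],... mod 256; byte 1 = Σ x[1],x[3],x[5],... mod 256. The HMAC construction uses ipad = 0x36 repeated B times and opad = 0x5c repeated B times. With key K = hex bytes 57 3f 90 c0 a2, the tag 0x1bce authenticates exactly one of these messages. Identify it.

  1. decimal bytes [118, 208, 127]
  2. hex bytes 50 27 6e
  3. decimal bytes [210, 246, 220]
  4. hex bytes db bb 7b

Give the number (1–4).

1

Key hex bytes 57 3f 90 c0 a2 is 5 bytes > B = 4, so hash it first: H(key) = 89 ff, then zero-pad to 4 bytes: K' = 89 ff 00 00.
K' ⊕ ipad = bf c9 36 36; K' ⊕ opad = d5 a3 5c 5c.
m1: inner = H(bf c9 36 36 76 d0 7f) = ea cf; tag = H(d5 a3 5c 5c ea cf) = 1bce ← matches
m2: inner = H(bf c9 36 36 50 27 6e) = b3 26; tag = H(d5 a3 5c 5c b3 26) = e425
m3: inner = H(bf c9 36 36 d2 f6 dc) = a3 f5; tag = H(d5 a3 5c 5c a3 f5) = d4f4
m4: inner = H(bf c9 36 36 db bb 7b) = 4b ba; tag = H(d5 a3 5c 5c 4b ba) = 7cb9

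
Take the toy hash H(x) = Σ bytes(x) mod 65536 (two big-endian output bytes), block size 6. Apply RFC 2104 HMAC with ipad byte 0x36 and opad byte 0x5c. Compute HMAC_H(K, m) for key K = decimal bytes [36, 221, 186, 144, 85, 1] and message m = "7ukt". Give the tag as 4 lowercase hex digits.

0369

Key decimal bytes [36, 221, 186, 144, 85, 1] = 24 dd ba 90 55 01 is exactly B = 6 bytes: K' = 24 dd ba 90 55 01.
K' ⊕ ipad = 12 eb 8c a6 63 37.  K' ⊕ opad = 78 81 e6 cc 09 5d.
Inner input = (K'⊕ipad) ∥ m = 12 eb 8c a6 63 37 ∥ 37 75 6b 74.
Inner hash: sum = 18+235+140+166+99+55+55+117+107+116 = 1108 → 04 54.
Outer input = (K'⊕opad) ∥ inner = 78 81 e6 cc 09 5d ∥ 04 54.
Outer hash (tag): sum = 120+129+230+204+9+93+4+84 = 873 → 03 69.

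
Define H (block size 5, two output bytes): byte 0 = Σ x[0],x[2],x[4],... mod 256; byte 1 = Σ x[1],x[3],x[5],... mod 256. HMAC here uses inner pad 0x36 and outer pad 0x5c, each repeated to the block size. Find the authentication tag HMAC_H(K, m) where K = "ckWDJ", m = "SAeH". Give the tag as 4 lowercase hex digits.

e70a

Key "ckWDJ" = 63 6b 57 44 4a is exactly B = 5 bytes: K' = 63 6b 57 44 4a.
K' ⊕ ipad = 55 5d 61 72 7c.  K' ⊕ opad = 3f 37 0b 18 16.
Inner input = (K'⊕ipad) ∥ m = 55 5d 61 72 7c ∥ 53 41 65 48.
Inner hash: even-index sum = 443 mod 256 = 187; odd-index sum = 391 mod 256 = 135 → bb 87.
Outer input = (K'⊕opad) ∥ inner = 3f 37 0b 18 16 ∥ bb 87.
Outer hash (tag): even-index sum = 231 mod 256 = 231; odd-index sum = 266 mod 256 = 10 → e7 0a.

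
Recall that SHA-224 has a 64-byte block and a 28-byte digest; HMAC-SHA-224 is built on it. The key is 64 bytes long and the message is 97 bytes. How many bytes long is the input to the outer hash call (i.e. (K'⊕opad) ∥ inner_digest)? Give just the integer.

Key is 64 ≤ 64 bytes, zero-padded: |K'| = 64.
Outer input = (K'⊕opad) ∥ H(inner) → 64 + 28 = 92 bytes.

92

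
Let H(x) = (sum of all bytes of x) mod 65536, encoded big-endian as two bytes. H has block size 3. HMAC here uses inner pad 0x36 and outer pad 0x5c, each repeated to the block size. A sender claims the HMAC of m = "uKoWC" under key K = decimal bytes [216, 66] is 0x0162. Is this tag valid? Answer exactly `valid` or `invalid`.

Key decimal bytes [216, 66] = d8 42 is 2 bytes ≤ B = 3; zero-pad to 3 bytes: K' = d8 42 00.
K' ⊕ ipad = ee 74 36; K' ⊕ opad = 84 1e 5c.
Inner hash: sum = 238+116+54+117+75+111+87+67 = 865 → 03 61.
Outer hash (recomputed tag): sum = 132+30+92+3+97 = 354 → 01 62.
Recomputed tag = 0162; claimed = 0162 → match.

valid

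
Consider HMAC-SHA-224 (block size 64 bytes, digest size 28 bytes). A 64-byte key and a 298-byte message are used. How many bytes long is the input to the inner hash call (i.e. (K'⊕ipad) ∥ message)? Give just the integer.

Key is 64 ≤ 64 bytes, zero-padded: |K'| = 64.
Inner input = (K'⊕ipad) ∥ m → 64 + 298 = 362 bytes.

362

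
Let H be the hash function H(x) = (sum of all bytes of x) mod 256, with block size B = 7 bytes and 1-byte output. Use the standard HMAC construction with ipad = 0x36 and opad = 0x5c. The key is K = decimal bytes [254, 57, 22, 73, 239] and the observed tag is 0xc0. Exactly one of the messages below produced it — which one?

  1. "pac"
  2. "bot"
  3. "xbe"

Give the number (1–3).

Key decimal bytes [254, 57, 22, 73, 239] = fe 39 16 49 ef is 5 bytes ≤ B = 7; zero-pad to 7 bytes: K' = fe 39 16 49 ef 00 00.
K' ⊕ ipad = c8 0f 20 7f d9 36 36; K' ⊕ opad = a2 65 4a 15 b3 5c 5c.
m1: inner = H(c8 0f 20 7f d9 36 36 70 61 63) = ef; tag = H(a2 65 4a 15 b3 5c 5c ef) = c0 ← matches
m2: inner = H(c8 0f 20 7f d9 36 36 62 6f 74) = 00; tag = H(a2 65 4a 15 b3 5c 5c 00) = d1
m3: inner = H(c8 0f 20 7f d9 36 36 78 62 65) = fa; tag = H(a2 65 4a 15 b3 5c 5c fa) = cb

1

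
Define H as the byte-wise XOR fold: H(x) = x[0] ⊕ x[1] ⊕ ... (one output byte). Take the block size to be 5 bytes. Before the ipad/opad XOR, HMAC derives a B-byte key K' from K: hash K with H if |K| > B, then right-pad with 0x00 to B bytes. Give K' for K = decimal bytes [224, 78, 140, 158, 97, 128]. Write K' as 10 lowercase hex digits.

|K| = 6 > B = 5, so first hash the key.
H(K): XOR e0⊕4e⊕8c⊕9e⊕61⊕80 = 5d.
Zero-pad H(K) = 5d to 5 bytes: K' = 5d 00 00 00 00.

5d00000000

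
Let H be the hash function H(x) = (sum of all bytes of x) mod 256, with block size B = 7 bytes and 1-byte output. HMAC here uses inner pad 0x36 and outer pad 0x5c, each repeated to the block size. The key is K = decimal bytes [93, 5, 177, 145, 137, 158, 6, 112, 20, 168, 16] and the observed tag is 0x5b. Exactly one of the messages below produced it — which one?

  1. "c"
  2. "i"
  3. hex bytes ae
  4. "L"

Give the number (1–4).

1

Key decimal bytes [93, 5, 177, 145, 137, 158, 6, 112, 20, 168, 16] = 5d 05 b1 91 89 9e 06 70 14 a8 10 is 11 bytes > B = 7, so hash it first: H(key) = 0d, then zero-pad to 7 bytes: K' = 0d 00 00 00 00 00 00.
K' ⊕ ipad = 3b 36 36 36 36 36 36; K' ⊕ opad = 51 5c 5c 5c 5c 5c 5c.
m1: inner = H(3b 36 36 36 36 36 36 63) = e2; tag = H(51 5c 5c 5c 5c 5c 5c e2) = 5b ← matches
m2: inner = H(3b 36 36 36 36 36 36 69) = e8; tag = H(51 5c 5c 5c 5c 5c 5c e8) = 61
m3: inner = H(3b 36 36 36 36 36 36 ae) = 2d; tag = H(51 5c 5c 5c 5c 5c 5c 2d) = a6
m4: inner = H(3b 36 36 36 36 36 36 4c) = cb; tag = H(51 5c 5c 5c 5c 5c 5c cb) = 44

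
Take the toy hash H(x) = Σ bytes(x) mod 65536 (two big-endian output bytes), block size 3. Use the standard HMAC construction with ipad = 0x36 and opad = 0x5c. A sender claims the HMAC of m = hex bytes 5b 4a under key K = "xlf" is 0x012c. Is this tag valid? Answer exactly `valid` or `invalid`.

valid

Key "xlf" = 78 6c 66 is exactly B = 3 bytes: K' = 78 6c 66.
K' ⊕ ipad = 4e 5a 50; K' ⊕ opad = 24 30 3a.
Inner hash: sum = 78+90+80+91+74 = 413 → 01 9d.
Outer hash (recomputed tag): sum = 36+48+58+1+157 = 300 → 01 2c.
Recomputed tag = 012c; claimed = 012c → match.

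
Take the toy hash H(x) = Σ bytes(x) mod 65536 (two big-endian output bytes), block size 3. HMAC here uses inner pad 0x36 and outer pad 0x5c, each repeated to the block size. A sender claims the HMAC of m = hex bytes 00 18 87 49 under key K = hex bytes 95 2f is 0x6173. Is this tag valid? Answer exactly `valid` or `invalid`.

Key hex bytes 95 2f is 2 bytes ≤ B = 3; zero-pad to 3 bytes: K' = 95 2f 00.
K' ⊕ ipad = a3 19 36; K' ⊕ opad = c9 73 5c.
Inner hash: sum = 163+25+54+0+24+135+73 = 474 → 01 da.
Outer hash (recomputed tag): sum = 201+115+92+1+218 = 627 → 02 73.
Recomputed tag = 0273; claimed = 6173 → mismatch.

invalid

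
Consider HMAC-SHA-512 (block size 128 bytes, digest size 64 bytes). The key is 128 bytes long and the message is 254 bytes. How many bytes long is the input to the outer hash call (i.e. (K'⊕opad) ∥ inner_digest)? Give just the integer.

192

Key is 128 ≤ 128 bytes, zero-padded: |K'| = 128.
Outer input = (K'⊕opad) ∥ H(inner) → 128 + 64 = 192 bytes.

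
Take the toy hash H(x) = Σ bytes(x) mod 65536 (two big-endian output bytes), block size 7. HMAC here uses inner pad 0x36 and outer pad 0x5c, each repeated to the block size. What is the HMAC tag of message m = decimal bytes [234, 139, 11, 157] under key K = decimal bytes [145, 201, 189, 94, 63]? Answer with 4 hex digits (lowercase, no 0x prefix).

0390

Key decimal bytes [145, 201, 189, 94, 63] = 91 c9 bd 5e 3f is 5 bytes ≤ B = 7; zero-pad to 7 bytes: K' = 91 c9 bd 5e 3f 00 00.
K' ⊕ ipad = a7 ff 8b 68 09 36 36.  K' ⊕ opad = cd 95 e1 02 63 5c 5c.
Inner input = (K'⊕ipad) ∥ m = a7 ff 8b 68 09 36 36 ∥ ea 8b 0b 9d.
Inner hash: sum = 167+255+139+104+9+54+54+234+139+11+157 = 1323 → 05 2b.
Outer input = (K'⊕opad) ∥ inner = cd 95 e1 02 63 5c 5c ∥ 05 2b.
Outer hash (tag): sum = 205+149+225+2+99+92+92+5+43 = 912 → 03 90.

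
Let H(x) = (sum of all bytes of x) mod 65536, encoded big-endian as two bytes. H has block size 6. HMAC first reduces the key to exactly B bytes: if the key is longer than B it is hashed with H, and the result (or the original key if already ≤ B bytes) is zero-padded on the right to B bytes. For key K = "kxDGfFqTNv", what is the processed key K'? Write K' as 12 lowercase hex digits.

|K| = 10 > B = 6, so first hash the key.
H(K): sum = 107+120+68+71+102+70+113+84+78+118 = 931 → 03 a3.
Zero-pad H(K) = 03 a3 to 6 bytes: K' = 03 a3 00 00 00 00.

03a300000000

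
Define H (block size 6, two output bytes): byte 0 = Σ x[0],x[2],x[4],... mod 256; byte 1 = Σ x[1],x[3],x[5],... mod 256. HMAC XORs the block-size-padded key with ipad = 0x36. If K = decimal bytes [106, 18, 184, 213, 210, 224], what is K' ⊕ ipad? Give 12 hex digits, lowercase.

5c248ee3e4d6

Key decimal bytes [106, 18, 184, 213, 210, 224] = 6a 12 b8 d5 d2 e0 is exactly B = 6 bytes: K' = 6a 12 b8 d5 d2 e0.
XOR each byte with 0x36: 6a⊕36=5c, 12⊕36=24, b8⊕36=8e, d5⊕36=e3, d2⊕36=e4, e0⊕36=d6.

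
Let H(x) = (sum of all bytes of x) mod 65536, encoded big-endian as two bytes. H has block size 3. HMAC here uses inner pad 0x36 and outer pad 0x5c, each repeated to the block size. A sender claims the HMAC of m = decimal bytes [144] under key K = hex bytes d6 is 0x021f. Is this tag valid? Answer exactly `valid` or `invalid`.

valid

Key hex bytes d6 is 1 byte ≤ B = 3; zero-pad to 3 bytes: K' = d6 00 00.
K' ⊕ ipad = e0 36 36; K' ⊕ opad = 8a 5c 5c.
Inner hash: sum = 224+54+54+144 = 476 → 01 dc.
Outer hash (recomputed tag): sum = 138+92+92+1+220 = 543 → 02 1f.
Recomputed tag = 021f; claimed = 021f → match.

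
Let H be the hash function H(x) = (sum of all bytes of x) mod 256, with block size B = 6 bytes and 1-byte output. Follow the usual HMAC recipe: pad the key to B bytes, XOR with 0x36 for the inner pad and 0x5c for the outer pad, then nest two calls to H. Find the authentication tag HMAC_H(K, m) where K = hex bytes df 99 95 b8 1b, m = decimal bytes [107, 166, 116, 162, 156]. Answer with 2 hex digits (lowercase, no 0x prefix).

87

Key hex bytes df 99 95 b8 1b is 5 bytes ≤ B = 6; zero-pad to 6 bytes: K' = df 99 95 b8 1b 00.
K' ⊕ ipad = e9 af a3 8e 2d 36.  K' ⊕ opad = 83 c5 c9 e4 47 5c.
Inner input = (K'⊕ipad) ∥ m = e9 af a3 8e 2d 36 ∥ 6b a6 74 a2 9c.
Inner hash: sum = 233+175+163+142+45+54+107+166+116+162+156 = 1519; mod 256 = 239 → ef.
Outer input = (K'⊕opad) ∥ inner = 83 c5 c9 e4 47 5c ∥ ef.
Outer hash (tag): sum = 131+197+201+228+71+92+239 = 1159; mod 256 = 135 → 87.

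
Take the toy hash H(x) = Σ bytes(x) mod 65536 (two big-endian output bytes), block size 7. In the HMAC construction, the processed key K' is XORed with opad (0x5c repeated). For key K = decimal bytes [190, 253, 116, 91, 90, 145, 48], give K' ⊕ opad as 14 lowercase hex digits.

e2a1280706cd6c

Key decimal bytes [190, 253, 116, 91, 90, 145, 48] = be fd 74 5b 5a 91 30 is exactly B = 7 bytes: K' = be fd 74 5b 5a 91 30.
XOR each byte with 0x5c: be⊕5c=e2, fd⊕5c=a1, 74⊕5c=28, 5b⊕5c=07, 5a⊕5c=06, 91⊕5c=cd, 30⊕5c=6c.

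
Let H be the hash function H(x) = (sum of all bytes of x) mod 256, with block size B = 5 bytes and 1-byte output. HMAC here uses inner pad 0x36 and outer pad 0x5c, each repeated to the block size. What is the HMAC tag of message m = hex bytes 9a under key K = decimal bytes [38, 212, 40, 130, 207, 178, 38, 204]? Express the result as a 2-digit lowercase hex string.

4e

Key decimal bytes [38, 212, 40, 130, 207, 178, 38, 204] = 26 d4 28 82 cf b2 26 cc is 8 bytes > B = 5, so hash it first: H(key) = 17, then zero-pad to 5 bytes: K' = 17 00 00 00 00.
K' ⊕ ipad = 21 36 36 36 36.  K' ⊕ opad = 4b 5c 5c 5c 5c.
Inner input = (K'⊕ipad) ∥ m = 21 36 36 36 36 ∥ 9a.
Inner hash: sum = 33+54+54+54+54+154 = 403; mod 256 = 147 → 93.
Outer input = (K'⊕opad) ∥ inner = 4b 5c 5c 5c 5c ∥ 93.
Outer hash (tag): sum = 75+92+92+92+92+147 = 590; mod 256 = 78 → 4e.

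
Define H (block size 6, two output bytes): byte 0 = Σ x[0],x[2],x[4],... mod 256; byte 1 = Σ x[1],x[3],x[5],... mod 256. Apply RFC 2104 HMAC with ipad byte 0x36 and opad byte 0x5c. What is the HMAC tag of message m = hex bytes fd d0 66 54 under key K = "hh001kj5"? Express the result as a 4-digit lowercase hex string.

fbba

Key "hh001kj5" = 68 68 30 30 31 6b 6a 35 is 8 bytes > B = 6, so hash it first: H(key) = 33 38, then zero-pad to 6 bytes: K' = 33 38 00 00 00 00.
K' ⊕ ipad = 05 0e 36 36 36 36.  K' ⊕ opad = 6f 64 5c 5c 5c 5c.
Inner input = (K'⊕ipad) ∥ m = 05 0e 36 36 36 36 ∥ fd d0 66 54.
Inner hash: even-index sum = 468 mod 256 = 212; odd-index sum = 414 mod 256 = 158 → d4 9e.
Outer input = (K'⊕opad) ∥ inner = 6f 64 5c 5c 5c 5c ∥ d4 9e.
Outer hash (tag): even-index sum = 507 mod 256 = 251; odd-index sum = 442 mod 256 = 186 → fb ba.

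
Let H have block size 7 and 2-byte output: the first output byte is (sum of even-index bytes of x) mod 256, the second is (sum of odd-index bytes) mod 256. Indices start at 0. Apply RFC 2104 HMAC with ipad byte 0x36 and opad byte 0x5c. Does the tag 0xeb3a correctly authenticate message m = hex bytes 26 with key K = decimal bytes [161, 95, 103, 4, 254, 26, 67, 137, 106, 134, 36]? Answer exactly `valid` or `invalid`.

Key decimal bytes [161, 95, 103, 4, 254, 26, 67, 137, 106, 134, 36] = a1 5f 67 04 fe 1a 43 89 6a 86 24 is 11 bytes > B = 7, so hash it first: H(key) = d7 8c, then zero-pad to 7 bytes: K' = d7 8c 00 00 00 00 00.
K' ⊕ ipad = e1 ba 36 36 36 36 36; K' ⊕ opad = 8b d0 5c 5c 5c 5c 5c.
Inner hash: even-index sum = 387 mod 256 = 131; odd-index sum = 332 mod 256 = 76 → 83 4c.
Outer hash (recomputed tag): even-index sum = 491 mod 256 = 235; odd-index sum = 523 mod 256 = 11 → eb 0b.
Recomputed tag = eb0b; claimed = eb3a → mismatch.

invalid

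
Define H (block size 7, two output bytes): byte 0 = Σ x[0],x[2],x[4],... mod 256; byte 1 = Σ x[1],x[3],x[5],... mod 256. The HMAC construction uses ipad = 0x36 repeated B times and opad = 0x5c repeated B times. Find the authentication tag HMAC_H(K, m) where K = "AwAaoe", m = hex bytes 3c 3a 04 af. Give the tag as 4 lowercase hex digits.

f407

Key "AwAaoe" = 41 77 41 61 6f 65 is 6 bytes ≤ B = 7; zero-pad to 7 bytes: K' = 41 77 41 61 6f 65 00.
K' ⊕ ipad = 77 41 77 57 59 53 36.  K' ⊕ opad = 1d 2b 1d 3d 33 39 5c.
Inner input = (K'⊕ipad) ∥ m = 77 41 77 57 59 53 36 ∥ 3c 3a 04 af.
Inner hash: even-index sum = 614 mod 256 = 102; odd-index sum = 299 mod 256 = 43 → 66 2b.
Outer input = (K'⊕opad) ∥ inner = 1d 2b 1d 3d 33 39 5c ∥ 66 2b.
Outer hash (tag): even-index sum = 244 mod 256 = 244; odd-index sum = 263 mod 256 = 7 → f4 07.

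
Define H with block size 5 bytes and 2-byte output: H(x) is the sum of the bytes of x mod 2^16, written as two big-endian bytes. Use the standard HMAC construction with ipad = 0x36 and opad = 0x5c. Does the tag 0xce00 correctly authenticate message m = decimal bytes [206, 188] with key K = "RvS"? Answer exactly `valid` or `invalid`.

Key "RvS" = 52 76 53 is 3 bytes ≤ B = 5; zero-pad to 5 bytes: K' = 52 76 53 00 00.
K' ⊕ ipad = 64 40 65 36 36; K' ⊕ opad = 0e 2a 0f 5c 5c.
Inner hash: sum = 100+64+101+54+54+206+188 = 767 → 02 ff.
Outer hash (recomputed tag): sum = 14+42+15+92+92+2+255 = 512 → 02 00.
Recomputed tag = 0200; claimed = ce00 → mismatch.

invalid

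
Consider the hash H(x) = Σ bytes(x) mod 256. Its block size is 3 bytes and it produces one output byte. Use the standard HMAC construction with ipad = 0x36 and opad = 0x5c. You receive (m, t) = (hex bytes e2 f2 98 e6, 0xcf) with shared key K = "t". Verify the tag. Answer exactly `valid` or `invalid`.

Key "t" = 74 is 1 byte ≤ B = 3; zero-pad to 3 bytes: K' = 74 00 00.
K' ⊕ ipad = 42 36 36; K' ⊕ opad = 28 5c 5c.
Inner hash: sum = 66+54+54+226+242+152+230 = 1024; mod 256 = 0 → 00.
Outer hash (recomputed tag): sum = 40+92+92+0 = 224 → e0.
Recomputed tag = e0; claimed = cf → mismatch.

invalid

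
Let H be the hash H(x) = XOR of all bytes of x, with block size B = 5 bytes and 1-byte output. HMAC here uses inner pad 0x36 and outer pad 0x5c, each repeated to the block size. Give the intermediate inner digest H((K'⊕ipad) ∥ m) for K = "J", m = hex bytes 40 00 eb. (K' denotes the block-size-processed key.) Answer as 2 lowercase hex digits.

d7

Key "J" = 4a is 1 byte ≤ B = 5; zero-pad to 5 bytes: K' = 4a 00 00 00 00.
K' ⊕ ipad = 7c 36 36 36 36.
Inner input = 7c 36 36 36 36 ∥ 40 00 eb.
Inner hash: XOR 7c⊕36⊕36⊕36⊕36⊕40⊕00⊕eb = d7.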